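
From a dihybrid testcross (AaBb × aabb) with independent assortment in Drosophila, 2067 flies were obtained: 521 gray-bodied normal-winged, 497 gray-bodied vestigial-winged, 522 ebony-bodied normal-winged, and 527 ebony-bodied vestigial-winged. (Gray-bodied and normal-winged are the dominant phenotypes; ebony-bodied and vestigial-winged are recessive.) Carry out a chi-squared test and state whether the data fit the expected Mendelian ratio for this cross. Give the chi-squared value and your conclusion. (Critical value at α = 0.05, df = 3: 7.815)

1.046; consistent

A dihybrid testcross with independent assortment gives a 1:1:1:1 ratio.
Expected counts for N = 2067 under a 1:1:1:1 ratio (total parts = 4):
  gray-bodied normal-winged: 2067 × 1/4 = 516.75
  gray-bodied vestigial-winged: 2067 × 1/4 = 516.75
  ebony-bodied normal-winged: 2067 × 1/4 = 516.75
  ebony-bodied vestigial-winged: 2067 × 1/4 = 516.75
χ² = Σ (O − E)² / E
  gray-bodied normal-winged: (521 − 516.75)² / 516.75 = 0.0350
  gray-bodied vestigial-winged: (497 − 516.75)² / 516.75 = 0.7548
  ebony-bodied normal-winged: (522 − 516.75)² / 516.75 = 0.0533
  ebony-bodied vestigial-winged: (527 − 516.75)² / 516.75 = 0.2033
χ² = 0.0350 + 0.7548 + 0.0533 + 0.2033 = 1.0464 ≈ 1.046
Degrees of freedom = 4 − 1 = 3; critical value at α = 0.05 is 7.815.
Since 1.046 < 7.815, we fail to reject the null hypothesis — the data are consistent with the 1:1:1:1 ratio.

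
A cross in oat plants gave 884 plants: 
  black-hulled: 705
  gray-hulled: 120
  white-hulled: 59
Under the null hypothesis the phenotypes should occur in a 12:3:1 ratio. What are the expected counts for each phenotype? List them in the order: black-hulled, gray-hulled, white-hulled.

The 12:3:1 ratio has 16 parts, so with N = 884 the expected counts are:
  black-hulled: 884 × 12/16 = 663
  gray-hulled: 884 × 3/16 = 165.75
  white-hulled: 884 × 1/16 = 55.25

663, 165.75, 55.25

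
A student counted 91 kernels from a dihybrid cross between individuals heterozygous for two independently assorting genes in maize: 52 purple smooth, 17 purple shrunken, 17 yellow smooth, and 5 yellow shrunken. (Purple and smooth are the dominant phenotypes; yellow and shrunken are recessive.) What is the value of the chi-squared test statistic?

0.096

A dihybrid F₂ with independent assortment and complete dominance at both loci gives a 9:3:3:1 phenotypic ratio.
Total ratio parts = 16. Expected numbers out of 91:
  purple smooth: 91 × 9/16 = 51.1875
  purple shrunken: 91 × 3/16 = 17.0625
  yellow smooth: 91 × 3/16 = 17.0625
  yellow shrunken: 91 × 1/16 = 5.6875
χ² = Σ (O − E)² / E
  purple smooth: (52 − 51.1875)² / 51.1875 = 0.0129
  purple shrunken: (17 − 17.0625)² / 17.0625 = 0.0002
  yellow smooth: (17 − 17.0625)² / 17.0625 = 0.0002
  yellow shrunken: (5 − 5.6875)² / 5.6875 = 0.0831
χ² = 0.0129 + 0.0002 + 0.0002 + 0.0831 = 0.0964 ≈ 0.096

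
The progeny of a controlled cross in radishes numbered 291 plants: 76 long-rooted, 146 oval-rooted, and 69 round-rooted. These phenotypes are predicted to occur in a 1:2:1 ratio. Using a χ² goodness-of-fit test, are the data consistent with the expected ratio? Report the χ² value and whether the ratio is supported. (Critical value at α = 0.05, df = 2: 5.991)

0.340; consistent

Total ratio parts = 4. Expected numbers out of 291:
  long-rooted: 291 × 1/4 = 72.75
  oval-rooted: 291 × 2/4 = 145.5
  round-rooted: 291 × 1/4 = 72.75
χ² = Σ (O − E)² / E
  long-rooted: (76 − 72.75)² / 72.75 = 0.1452
  oval-rooted: (146 − 145.5)² / 145.5 = 0.0017
  round-rooted: (69 − 72.75)² / 72.75 = 0.1933
χ² = 0.1452 + 0.0017 + 0.1933 = 0.3402 ≈ 0.340
Degrees of freedom = 3 − 1 = 2; critical value at α = 0.05 is 5.991.
Since 0.340 < 5.991, we fail to reject the null hypothesis — the data are consistent with the 1:2:1 ratio.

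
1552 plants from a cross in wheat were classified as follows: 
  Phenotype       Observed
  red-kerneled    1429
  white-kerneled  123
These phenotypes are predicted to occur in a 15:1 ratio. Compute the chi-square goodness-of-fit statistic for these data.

The 15:1 ratio has 16 parts, so with N = 1552 the expected counts are:
  red-kerneled: 1552 × 15/16 = 1455
  white-kerneled: 1552 × 1/16 = 97
χ² = Σ (O − E)² / E
  red-kerneled: (1429 − 1455)² / 1455 = 0.4646
  white-kerneled: (123 − 97)² / 97 = 6.9691
χ² = 0.4646 + 6.9691 = 7.4337 ≈ 7.434

7.434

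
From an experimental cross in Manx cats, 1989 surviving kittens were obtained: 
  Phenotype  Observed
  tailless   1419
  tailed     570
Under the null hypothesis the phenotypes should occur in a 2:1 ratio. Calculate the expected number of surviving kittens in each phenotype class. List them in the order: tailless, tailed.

Under the 2:1 hypothesis (Σ ratio = 3, N = 1989):
  tailless: 1989 × 2/3 = 1326
  tailed: 1989 × 1/3 = 663

1326, 663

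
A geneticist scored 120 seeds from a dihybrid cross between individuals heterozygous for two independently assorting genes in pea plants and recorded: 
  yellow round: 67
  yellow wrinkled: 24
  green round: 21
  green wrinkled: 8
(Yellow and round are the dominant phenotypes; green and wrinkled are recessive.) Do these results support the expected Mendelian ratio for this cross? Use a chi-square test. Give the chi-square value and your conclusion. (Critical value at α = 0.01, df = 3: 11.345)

A dihybrid F₂ with independent assortment and complete dominance at both loci gives a 9:3:3:1 phenotypic ratio.
Expected counts for N = 120 under a 9:3:3:1 ratio (total parts = 16):
  yellow round: 120 × 9/16 = 67.5
  yellow wrinkled: 120 × 3/16 = 22.5
  green round: 120 × 3/16 = 22.5
  green wrinkled: 120 × 1/16 = 7.5
χ² = Σ (O − E)² / E
  yellow round: (67 − 67.5)² / 67.5 = 0.0037
  yellow wrinkled: (24 − 22.5)² / 22.5 = 0.1000
  green round: (21 − 22.5)² / 22.5 = 0.1000
  green wrinkled: (8 − 7.5)² / 7.5 = 0.0333
χ² = 0.0037 + 0.1000 + 0.1000 + 0.0333 = 0.237
Degrees of freedom = 4 − 1 = 3; critical value at α = 0.01 is 11.345.
Since 0.237 < 11.345, we fail to reject the null hypothesis — the data are consistent with the 9:3:3:1 ratio.

0.237; consistent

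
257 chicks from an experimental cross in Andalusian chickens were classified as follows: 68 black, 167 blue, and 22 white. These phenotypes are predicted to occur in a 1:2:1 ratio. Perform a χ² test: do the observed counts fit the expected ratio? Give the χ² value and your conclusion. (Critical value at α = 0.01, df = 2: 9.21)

The 1:2:1 ratio has 4 parts, so with N = 257 the expected counts are:
  black: 257 × 1/4 = 64.25
  blue: 257 × 2/4 = 128.5
  white: 257 × 1/4 = 64.25
χ² = Σ (O − E)² / E
  black: (68 − 64.25)² / 64.25 = 0.2189
  blue: (167 − 128.5)² / 128.5 = 11.5350
  white: (22 − 64.25)² / 64.25 = 27.7831
χ² = 0.2189 + 11.5350 + 27.7831 = 39.537
Degrees of freedom = 3 − 1 = 2; critical value at α = 0.01 is 9.21.
Since 39.537 > 9.21, we reject the null hypothesis — the data do not fit the 1:2:1 ratio.

39.537; not consistent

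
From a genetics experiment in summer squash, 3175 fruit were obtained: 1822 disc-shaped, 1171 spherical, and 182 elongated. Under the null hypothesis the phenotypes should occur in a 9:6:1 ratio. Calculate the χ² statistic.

2.413

Total ratio parts = 16. Expected numbers out of 3175:
  disc-shaped: 3175 × 9/16 = 1785.9375
  spherical: 3175 × 6/16 = 1190.625
  elongated: 3175 × 1/16 = 198.4375
χ² = Σ (O − E)² / E
  disc-shaped: (1822 − 1785.9375)² / 1785.9375 = 0.7282
  spherical: (1171 − 1190.625)² / 1190.625 = 0.3235
  elongated: (182 − 198.4375)² / 198.4375 = 1.3616
χ² = 0.7282 + 0.3235 + 1.3616 = 2.4133 ≈ 2.413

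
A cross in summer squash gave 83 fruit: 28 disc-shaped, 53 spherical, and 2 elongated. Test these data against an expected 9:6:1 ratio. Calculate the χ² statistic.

24.813

Under the 9:6:1 hypothesis (Σ ratio = 16, N = 83):
  disc-shaped: 83 × 9/16 = 46.6875
  spherical: 83 × 6/16 = 31.125
  elongated: 83 × 1/16 = 5.1875
χ² = Σ (O − E)² / E
  disc-shaped: (28 − 46.6875)² / 46.6875 = 7.4800
  spherical: (53 − 31.125)² / 31.125 = 15.3740
  elongated: (2 − 5.1875)² / 5.1875 = 1.9586
χ² = 7.4800 + 15.3740 + 1.9586 = 24.8126 ≈ 24.813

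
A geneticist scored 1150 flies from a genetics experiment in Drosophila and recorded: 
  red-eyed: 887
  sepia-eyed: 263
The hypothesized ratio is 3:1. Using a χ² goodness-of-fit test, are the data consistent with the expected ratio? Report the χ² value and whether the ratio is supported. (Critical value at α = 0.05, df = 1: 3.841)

The 3:1 ratio has 4 parts, so with N = 1150 the expected counts are:
  red-eyed: 1150 × 3/4 = 862.5
  sepia-eyed: 1150 × 1/4 = 287.5
χ² = Σ (O − E)² / E
  red-eyed: (887 − 862.5)² / 862.5 = 0.6959
  sepia-eyed: (263 − 287.5)² / 287.5 = 2.0878
χ² = 0.6959 + 2.0878 = 2.7837 ≈ 2.784
Degrees of freedom = 2 − 1 = 1; critical value at α = 0.05 is 3.841.
Since 2.784 < 3.841, we fail to reject the null hypothesis — the data are consistent with the 3:1 ratio.

2.784; consistent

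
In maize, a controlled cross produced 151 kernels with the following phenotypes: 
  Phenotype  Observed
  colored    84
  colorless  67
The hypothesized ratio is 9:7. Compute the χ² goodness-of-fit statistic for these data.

The 9:7 ratio has 16 parts, so with N = 151 the expected counts are:
  colored: 151 × 9/16 = 84.9375
  colorless: 151 × 7/16 = 66.0625
χ² = Σ (O − E)² / E
  colored: (84 − 84.9375)² / 84.9375 = 0.0103
  colorless: (67 − 66.0625)² / 66.0625 = 0.0133
χ² = 0.0103 + 0.0133 = 0.0236 ≈ 0.024

0.024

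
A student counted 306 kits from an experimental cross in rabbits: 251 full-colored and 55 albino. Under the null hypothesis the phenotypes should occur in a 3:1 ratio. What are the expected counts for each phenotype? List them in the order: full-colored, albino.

229.5, 76.5

The 3:1 ratio has 4 parts, so with N = 306 the expected counts are:
  full-colored: 306 × 3/4 = 229.5
  albino: 306 × 1/4 = 76.5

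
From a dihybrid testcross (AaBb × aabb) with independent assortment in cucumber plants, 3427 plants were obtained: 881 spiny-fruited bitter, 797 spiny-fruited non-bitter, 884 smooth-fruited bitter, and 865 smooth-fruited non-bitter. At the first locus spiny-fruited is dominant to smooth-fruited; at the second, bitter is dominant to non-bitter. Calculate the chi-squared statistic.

5.800

A dihybrid testcross with independent assortment gives a 1:1:1:1 ratio.
Total ratio parts = 4. Expected numbers out of 3427:
  spiny-fruited bitter: 3427 × 1/4 = 856.75
  spiny-fruited non-bitter: 3427 × 1/4 = 856.75
  smooth-fruited bitter: 3427 × 1/4 = 856.75
  smooth-fruited non-bitter: 3427 × 1/4 = 856.75
χ² = Σ (O − E)² / E
  spiny-fruited bitter: (881 − 856.75)² / 856.75 = 0.6864
  spiny-fruited non-bitter: (797 − 856.75)² / 856.75 = 4.1670
  smooth-fruited bitter: (884 − 856.75)² / 856.75 = 0.8667
  smooth-fruited non-bitter: (865 − 856.75)² / 856.75 = 0.0794
χ² = 0.6864 + 4.1670 + 0.8667 + 0.0794 = 5.7995 ≈ 5.800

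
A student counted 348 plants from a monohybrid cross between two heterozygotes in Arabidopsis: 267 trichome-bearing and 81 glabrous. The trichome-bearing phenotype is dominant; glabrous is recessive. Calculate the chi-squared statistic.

0.552

For a monohybrid cross between heterozygotes with complete dominance, the expected phenotypic ratio is 3:1.
Expected counts for N = 348 under a 3:1 ratio (total parts = 4):
  trichome-bearing: 348 × 3/4 = 261
  glabrous: 348 × 1/4 = 87
χ² = Σ (O − E)² / E
  trichome-bearing: (267 − 261)² / 261 = 0.1379
  glabrous: (81 − 87)² / 87 = 0.4138
χ² = 0.1379 + 0.4138 = 0.5517 ≈ 0.552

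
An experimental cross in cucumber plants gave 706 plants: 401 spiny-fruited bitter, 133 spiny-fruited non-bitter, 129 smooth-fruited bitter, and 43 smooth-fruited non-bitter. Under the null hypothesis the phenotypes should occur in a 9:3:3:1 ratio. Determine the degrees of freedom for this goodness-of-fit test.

A goodness-of-fit test with 4 phenotype classes has df = 4 − 1 = 3.

3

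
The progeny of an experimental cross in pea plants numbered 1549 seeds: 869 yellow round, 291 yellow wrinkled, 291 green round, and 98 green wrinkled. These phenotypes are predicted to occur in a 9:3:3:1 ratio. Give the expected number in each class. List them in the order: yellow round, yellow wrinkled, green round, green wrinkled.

The 9:3:3:1 ratio has 16 parts, so with N = 1549 the expected counts are:
  yellow round: 1549 × 9/16 = 871.3125
  yellow wrinkled: 1549 × 3/16 = 290.4375
  green round: 1549 × 3/16 = 290.4375
  green wrinkled: 1549 × 1/16 = 96.8125

871.3125, 290.4375, 290.4375, 96.8125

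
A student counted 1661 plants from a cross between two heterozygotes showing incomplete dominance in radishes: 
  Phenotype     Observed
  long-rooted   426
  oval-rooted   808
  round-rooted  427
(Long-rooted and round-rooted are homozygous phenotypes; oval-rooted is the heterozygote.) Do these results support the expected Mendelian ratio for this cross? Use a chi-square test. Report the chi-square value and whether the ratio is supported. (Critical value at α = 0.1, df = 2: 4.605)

With incomplete dominance, a heterozygote × heterozygote cross gives a 1:2:1 phenotypic ratio.
The 1:2:1 ratio has 4 parts, so with N = 1661 the expected counts are:
  long-rooted: 1661 × 1/4 = 415.25
  oval-rooted: 1661 × 2/4 = 830.5
  round-rooted: 1661 × 1/4 = 415.25
χ² = Σ (O − E)² / E
  long-rooted: (426 − 415.25)² / 415.25 = 0.2783
  oval-rooted: (808 − 830.5)² / 830.5 = 0.6096
  round-rooted: (427 − 415.25)² / 415.25 = 0.3325
χ² = 0.2783 + 0.6096 + 0.3325 = 1.2204 ≈ 1.220
Degrees of freedom = 3 − 1 = 2; critical value at α = 0.1 is 4.605.
Since 1.220 < 4.605, we fail to reject the null hypothesis — the data are consistent with the 1:2:1 ratio.

1.220; consistent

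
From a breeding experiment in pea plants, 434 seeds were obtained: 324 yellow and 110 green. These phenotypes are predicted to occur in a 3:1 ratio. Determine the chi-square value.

0.028

Total ratio parts = 4. Expected numbers out of 434:
  yellow: 434 × 3/4 = 325.5
  green: 434 × 1/4 = 108.5
χ² = Σ (O − E)² / E
  yellow: (324 − 325.5)² / 325.5 = 0.0069
  green: (110 − 108.5)² / 108.5 = 0.0207
χ² = 0.0069 + 0.0207 = 0.0276 ≈ 0.028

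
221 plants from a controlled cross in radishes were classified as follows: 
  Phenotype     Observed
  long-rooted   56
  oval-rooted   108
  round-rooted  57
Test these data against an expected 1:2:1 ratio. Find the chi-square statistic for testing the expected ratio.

0.122

Total ratio parts = 4. Expected numbers out of 221:
  long-rooted: 221 × 1/4 = 55.25
  oval-rooted: 221 × 2/4 = 110.5
  round-rooted: 221 × 1/4 = 55.25
χ² = Σ (O − E)² / E
  long-rooted: (56 − 55.25)² / 55.25 = 0.0102
  oval-rooted: (108 − 110.5)² / 110.5 = 0.0566
  round-rooted: (57 − 55.25)² / 55.25 = 0.0554
χ² = 0.0102 + 0.0566 + 0.0554 = 0.1222 ≈ 0.122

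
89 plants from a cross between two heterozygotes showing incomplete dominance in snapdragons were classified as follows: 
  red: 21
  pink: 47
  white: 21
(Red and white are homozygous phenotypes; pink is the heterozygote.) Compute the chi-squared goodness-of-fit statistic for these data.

0.281

With incomplete dominance, a heterozygote × heterozygote cross gives a 1:2:1 phenotypic ratio.
Under the 1:2:1 hypothesis (Σ ratio = 4, N = 89):
  red: 89 × 1/4 = 22.25
  pink: 89 × 2/4 = 44.5
  white: 89 × 1/4 = 22.25
χ² = Σ (O − E)² / E
  red: (21 − 22.25)² / 22.25 = 0.0702
  pink: (47 − 44.5)² / 44.5 = 0.1404
  white: (21 − 22.25)² / 22.25 = 0.0702
χ² = 0.0702 + 0.1404 + 0.0702 = 0.2808 ≈ 0.281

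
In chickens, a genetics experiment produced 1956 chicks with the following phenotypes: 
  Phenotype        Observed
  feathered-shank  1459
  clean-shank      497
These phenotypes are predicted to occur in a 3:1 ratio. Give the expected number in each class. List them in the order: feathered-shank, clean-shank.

Under the 3:1 hypothesis (Σ ratio = 4, N = 1956):
  feathered-shank: 1956 × 3/4 = 1467
  clean-shank: 1956 × 1/4 = 489

1467, 489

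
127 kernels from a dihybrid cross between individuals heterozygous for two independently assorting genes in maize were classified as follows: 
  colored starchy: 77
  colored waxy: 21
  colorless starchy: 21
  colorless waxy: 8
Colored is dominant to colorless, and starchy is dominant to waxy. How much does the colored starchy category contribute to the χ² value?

0.433

A dihybrid F₂ with independent assortment and complete dominance at both loci gives a 9:3:3:1 phenotypic ratio.
Under the 9:3:3:1 hypothesis (Σ ratio = 16, N = 127):
  colored starchy: 127 × 9/16 = 71.4375
  colored waxy: 127 × 3/16 = 23.8125
  colorless starchy: 127 × 3/16 = 23.8125
  colorless waxy: 127 × 1/16 = 7.9375
Contribution of colored starchy: (77 − 71.4375)² / 71.4375 = 0.4331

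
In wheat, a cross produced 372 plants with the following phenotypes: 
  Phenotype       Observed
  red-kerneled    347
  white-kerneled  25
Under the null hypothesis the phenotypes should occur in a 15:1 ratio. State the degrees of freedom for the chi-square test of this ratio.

1

A goodness-of-fit test with 2 phenotype classes has df = 2 − 1 = 1.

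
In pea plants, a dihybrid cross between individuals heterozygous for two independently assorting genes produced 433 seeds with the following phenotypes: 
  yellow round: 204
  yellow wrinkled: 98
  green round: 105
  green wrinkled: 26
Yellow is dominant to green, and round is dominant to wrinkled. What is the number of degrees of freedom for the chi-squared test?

3

A dihybrid F₂ with independent assortment and complete dominance at both loci gives a 9:3:3:1 phenotypic ratio.
A goodness-of-fit test with 4 phenotype classes has df = 4 − 1 = 3.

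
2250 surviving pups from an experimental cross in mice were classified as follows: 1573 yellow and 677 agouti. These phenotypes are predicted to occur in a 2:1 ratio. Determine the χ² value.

10.658

Expected counts for N = 2250 under a 2:1 ratio (total parts = 3):
  yellow: 2250 × 2/3 = 1500
  agouti: 2250 × 1/3 = 750
χ² = Σ (O − E)² / E
  yellow: (1573 − 1500)² / 1500 = 3.5527
  agouti: (677 − 750)² / 750 = 7.1053
χ² = 3.5527 + 7.1053 = 10.658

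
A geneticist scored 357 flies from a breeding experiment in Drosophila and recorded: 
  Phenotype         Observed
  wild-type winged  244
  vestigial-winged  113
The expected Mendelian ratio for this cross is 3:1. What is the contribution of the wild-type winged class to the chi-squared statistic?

Under the 3:1 hypothesis (Σ ratio = 4, N = 357):
  wild-type winged: 357 × 3/4 = 267.75
  vestigial-winged: 357 × 1/4 = 89.25
Contribution of wild-type winged: (244 − 267.75)² / 267.75 = 2.1067

2.107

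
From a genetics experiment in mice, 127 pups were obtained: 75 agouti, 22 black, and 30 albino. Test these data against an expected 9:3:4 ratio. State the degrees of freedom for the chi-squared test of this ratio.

A goodness-of-fit test with 3 phenotype classes has df = 3 − 1 = 2.

2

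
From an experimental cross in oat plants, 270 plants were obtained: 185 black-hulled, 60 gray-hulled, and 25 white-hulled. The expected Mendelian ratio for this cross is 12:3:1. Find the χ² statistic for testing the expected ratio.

7.160

Total ratio parts = 16. Expected numbers out of 270:
  black-hulled: 270 × 12/16 = 202.5
  gray-hulled: 270 × 3/16 = 50.625
  white-hulled: 270 × 1/16 = 16.875
χ² = Σ (O − E)² / E
  black-hulled: (185 − 202.5)² / 202.5 = 1.5123
  gray-hulled: (60 − 50.625)² / 50.625 = 1.7361
  white-hulled: (25 − 16.875)² / 16.875 = 3.9120
χ² = 1.5123 + 1.7361 + 3.9120 = 7.1604 ≈ 7.160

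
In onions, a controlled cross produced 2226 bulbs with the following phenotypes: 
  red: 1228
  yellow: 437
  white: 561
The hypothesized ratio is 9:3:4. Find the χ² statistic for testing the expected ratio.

Under the 9:3:4 hypothesis (Σ ratio = 16, N = 2226):
  red: 2226 × 9/16 = 1252.125
  yellow: 2226 × 3/16 = 417.375
  white: 2226 × 4/16 = 556.5
χ² = Σ (O − E)² / E
  red: (1228 − 1252.125)² / 1252.125 = 0.4648
  yellow: (437 − 417.375)² / 417.375 = 0.9228
  white: (561 − 556.5)² / 556.5 = 0.0364
χ² = 0.4648 + 0.9228 + 0.0364 = 1.424

1.424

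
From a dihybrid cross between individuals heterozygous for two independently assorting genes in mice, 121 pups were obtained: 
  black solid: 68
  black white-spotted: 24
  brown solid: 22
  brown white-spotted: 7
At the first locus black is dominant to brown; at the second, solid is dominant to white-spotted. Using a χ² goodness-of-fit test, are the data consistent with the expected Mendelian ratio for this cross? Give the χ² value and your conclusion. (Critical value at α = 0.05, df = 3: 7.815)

A dihybrid F₂ with independent assortment and complete dominance at both loci gives a 9:3:3:1 phenotypic ratio.
Total ratio parts = 16. Expected numbers out of 121:
  black solid: 121 × 9/16 = 68.0625
  black white-spotted: 121 × 3/16 = 22.6875
  brown solid: 121 × 3/16 = 22.6875
  brown white-spotted: 121 × 1/16 = 7.5625
χ² = Σ (O − E)² / E
  black solid: (68 − 68.0625)² / 68.0625 = 0.0001
  black white-spotted: (24 − 22.6875)² / 22.6875 = 0.0759
  brown solid: (22 − 22.6875)² / 22.6875 = 0.0208
  brown white-spotted: (7 − 7.5625)² / 7.5625 = 0.0418
χ² = 0.0001 + 0.0759 + 0.0208 + 0.0418 = 0.1386 ≈ 0.139
Degrees of freedom = 4 − 1 = 3; critical value at α = 0.05 is 7.815.
Since 0.139 < 7.815, we fail to reject the null hypothesis — the data are consistent with the 9:3:3:1 ratio.

0.139; consistent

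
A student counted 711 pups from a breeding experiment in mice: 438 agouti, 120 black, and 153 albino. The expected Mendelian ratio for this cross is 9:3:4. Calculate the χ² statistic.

The 9:3:4 ratio has 16 parts, so with N = 711 the expected counts are:
  agouti: 711 × 9/16 = 399.9375
  black: 711 × 3/16 = 133.3125
  albino: 711 × 4/16 = 177.75
χ² = Σ (O − E)² / E
  agouti: (438 − 399.9375)² / 399.9375 = 3.6225
  black: (120 − 133.3125)² / 133.3125 = 1.3294
  albino: (153 − 177.75)² / 177.75 = 3.4462
χ² = 3.6225 + 1.3294 + 3.4462 = 8.3981 ≈ 8.398

8.398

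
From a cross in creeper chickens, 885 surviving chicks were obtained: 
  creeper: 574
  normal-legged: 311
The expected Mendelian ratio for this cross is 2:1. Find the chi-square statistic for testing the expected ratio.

1.302

Under the 2:1 hypothesis (Σ ratio = 3, N = 885):
  creeper: 885 × 2/3 = 590
  normal-legged: 885 × 1/3 = 295
χ² = Σ (O − E)² / E
  creeper: (574 − 590)² / 590 = 0.4339
  normal-legged: (311 − 295)² / 295 = 0.8678
χ² = 0.4339 + 0.8678 = 1.3017 ≈ 1.302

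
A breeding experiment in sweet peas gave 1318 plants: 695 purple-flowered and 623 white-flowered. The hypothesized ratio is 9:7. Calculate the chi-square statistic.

6.631

The 9:7 ratio has 16 parts, so with N = 1318 the expected counts are:
  purple-flowered: 1318 × 9/16 = 741.375
  white-flowered: 1318 × 7/16 = 576.625
χ² = Σ (O − E)² / E
  purple-flowered: (695 − 741.375)² / 741.375 = 2.9009
  white-flowered: (623 − 576.625)² / 576.625 = 3.7297
χ² = 2.9009 + 3.7297 = 6.6306 ≈ 6.631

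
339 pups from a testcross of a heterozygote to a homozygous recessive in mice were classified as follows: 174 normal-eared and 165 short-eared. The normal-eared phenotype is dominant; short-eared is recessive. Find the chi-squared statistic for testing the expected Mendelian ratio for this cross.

0.239

A testcross of a heterozygote (Aa × aa) gives a 1:1 phenotypic ratio.
Total ratio parts = 2. Expected numbers out of 339:
  normal-eared: 339 × 1/2 = 169.5
  short-eared: 339 × 1/2 = 169.5
χ² = Σ (O − E)² / E
  normal-eared: (174 − 169.5)² / 169.5 = 0.1195
  short-eared: (165 − 169.5)² / 169.5 = 0.1195
χ² = 0.1195 + 0.1195 = 0.239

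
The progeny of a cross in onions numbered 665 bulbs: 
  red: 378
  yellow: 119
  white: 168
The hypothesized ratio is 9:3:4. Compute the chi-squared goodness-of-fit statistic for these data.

0.319

Under the 9:3:4 hypothesis (Σ ratio = 16, N = 665):
  red: 665 × 9/16 = 374.0625
  yellow: 665 × 3/16 = 124.6875
  white: 665 × 4/16 = 166.25
χ² = Σ (O − E)² / E
  red: (378 − 374.0625)² / 374.0625 = 0.0414
  yellow: (119 − 124.6875)² / 124.6875 = 0.2594
  white: (168 − 166.25)² / 166.25 = 0.0184
χ² = 0.0414 + 0.2594 + 0.0184 = 0.3192 ≈ 0.319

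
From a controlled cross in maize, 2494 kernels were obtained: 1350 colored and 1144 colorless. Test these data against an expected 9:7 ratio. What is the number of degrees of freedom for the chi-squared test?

1

A goodness-of-fit test with 2 phenotype classes has df = 2 − 1 = 1.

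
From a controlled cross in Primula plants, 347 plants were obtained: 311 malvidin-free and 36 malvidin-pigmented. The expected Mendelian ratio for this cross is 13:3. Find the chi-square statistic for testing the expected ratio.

Expected counts for N = 347 under a 13:3 ratio (total parts = 16):
  malvidin-free: 347 × 13/16 = 281.9375
  malvidin-pigmented: 347 × 3/16 = 65.0625
χ² = Σ (O − E)² / E
  malvidin-free: (311 − 281.9375)² / 281.9375 = 2.9958
  malvidin-pigmented: (36 − 65.0625)² / 65.0625 = 12.9818
χ² = 2.9958 + 12.9818 = 15.9776 ≈ 15.978

15.978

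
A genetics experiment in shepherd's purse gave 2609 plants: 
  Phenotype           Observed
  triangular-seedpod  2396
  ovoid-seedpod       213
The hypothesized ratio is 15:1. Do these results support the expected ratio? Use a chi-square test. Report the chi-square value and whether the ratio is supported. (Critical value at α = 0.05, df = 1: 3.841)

Expected counts for N = 2609 under a 15:1 ratio (total parts = 16):
  triangular-seedpod: 2609 × 15/16 = 2445.9375
  ovoid-seedpod: 2609 × 1/16 = 163.0625
χ² = Σ (O − E)² / E
  triangular-seedpod: (2396 − 2445.9375)² / 2445.9375 = 1.0195
  ovoid-seedpod: (213 − 163.0625)² / 163.0625 = 15.2932
χ² = 1.0195 + 15.2932 = 16.3127 ≈ 16.313
Degrees of freedom = 2 − 1 = 1; critical value at α = 0.05 is 3.841.
Since 16.313 > 3.841, we reject the null hypothesis — the data do not fit the 15:1 ratio.

16.313; not consistent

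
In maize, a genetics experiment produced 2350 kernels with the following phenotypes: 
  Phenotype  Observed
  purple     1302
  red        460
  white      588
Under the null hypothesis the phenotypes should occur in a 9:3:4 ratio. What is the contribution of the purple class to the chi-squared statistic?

0.299

The 9:3:4 ratio has 16 parts, so with N = 2350 the expected counts are:
  purple: 2350 × 9/16 = 1321.875
  red: 2350 × 3/16 = 440.625
  white: 2350 × 4/16 = 587.5
Contribution of purple: (1302 − 1321.875)² / 1321.875 = 0.2988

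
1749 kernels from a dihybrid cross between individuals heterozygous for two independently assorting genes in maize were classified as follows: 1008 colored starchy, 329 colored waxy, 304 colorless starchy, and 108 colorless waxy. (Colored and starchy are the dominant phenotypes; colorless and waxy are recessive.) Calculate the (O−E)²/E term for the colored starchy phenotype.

0.595

A dihybrid F₂ with independent assortment and complete dominance at both loci gives a 9:3:3:1 phenotypic ratio.
Total ratio parts = 16. Expected numbers out of 1749:
  colored starchy: 1749 × 9/16 = 983.8125
  colored waxy: 1749 × 3/16 = 327.9375
  colorless starchy: 1749 × 3/16 = 327.9375
  colorless waxy: 1749 × 1/16 = 109.3125
Contribution of colored starchy: (1008 − 983.8125)² / 983.8125 = 0.5947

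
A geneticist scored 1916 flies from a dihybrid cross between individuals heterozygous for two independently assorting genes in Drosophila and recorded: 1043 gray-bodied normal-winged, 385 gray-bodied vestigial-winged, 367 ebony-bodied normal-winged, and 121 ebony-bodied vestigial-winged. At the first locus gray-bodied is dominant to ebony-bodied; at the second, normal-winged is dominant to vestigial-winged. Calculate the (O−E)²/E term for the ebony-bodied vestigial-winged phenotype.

0.013

A dihybrid F₂ with independent assortment and complete dominance at both loci gives a 9:3:3:1 phenotypic ratio.
Total ratio parts = 16. Expected numbers out of 1916:
  gray-bodied normal-winged: 1916 × 9/16 = 1077.75
  gray-bodied vestigial-winged: 1916 × 3/16 = 359.25
  ebony-bodied normal-winged: 1916 × 3/16 = 359.25
  ebony-bodied vestigial-winged: 1916 × 1/16 = 119.75
Contribution of ebony-bodied vestigial-winged: (121 − 119.75)² / 119.75 = 0.0130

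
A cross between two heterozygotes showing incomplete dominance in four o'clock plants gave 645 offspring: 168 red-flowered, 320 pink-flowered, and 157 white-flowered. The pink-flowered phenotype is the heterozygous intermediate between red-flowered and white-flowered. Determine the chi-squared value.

With incomplete dominance, a heterozygote × heterozygote cross gives a 1:2:1 phenotypic ratio.
Total ratio parts = 4. Expected numbers out of 645:
  red-flowered: 645 × 1/4 = 161.25
  pink-flowered: 645 × 2/4 = 322.5
  white-flowered: 645 × 1/4 = 161.25
χ² = Σ (O − E)² / E
  red-flowered: (168 − 161.25)² / 161.25 = 0.2826
  pink-flowered: (320 − 322.5)² / 322.5 = 0.0194
  white-flowered: (157 − 161.25)² / 161.25 = 0.1120
χ² = 0.2826 + 0.0194 + 0.1120 = 0.414

0.414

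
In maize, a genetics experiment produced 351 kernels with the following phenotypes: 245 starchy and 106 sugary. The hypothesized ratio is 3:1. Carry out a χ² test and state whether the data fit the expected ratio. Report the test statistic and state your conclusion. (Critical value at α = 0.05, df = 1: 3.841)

5.061; not consistent

Total ratio parts = 4. Expected numbers out of 351:
  starchy: 351 × 3/4 = 263.25
  sugary: 351 × 1/4 = 87.75
χ² = Σ (O − E)² / E
  starchy: (245 − 263.25)² / 263.25 = 1.2652
  sugary: (106 − 87.75)² / 87.75 = 3.7956
χ² = 1.2652 + 3.7956 = 5.0608 ≈ 5.061
Degrees of freedom = 2 − 1 = 1; critical value at α = 0.05 is 3.841.
Since 5.061 > 3.841, we reject the null hypothesis — the data do not fit the 3:1 ratio.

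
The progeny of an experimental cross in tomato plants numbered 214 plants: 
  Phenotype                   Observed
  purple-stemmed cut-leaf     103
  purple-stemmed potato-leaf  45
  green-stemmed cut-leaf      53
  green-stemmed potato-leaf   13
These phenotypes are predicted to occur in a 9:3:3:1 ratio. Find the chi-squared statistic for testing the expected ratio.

Expected counts for N = 214 under a 9:3:3:1 ratio (total parts = 16):
  purple-stemmed cut-leaf: 214 × 9/16 = 120.375
  purple-stemmed potato-leaf: 214 × 3/16 = 40.125
  green-stemmed cut-leaf: 214 × 3/16 = 40.125
  green-stemmed potato-leaf: 214 × 1/16 = 13.375
χ² = Σ (O − E)² / E
  purple-stemmed cut-leaf: (103 − 120.375)² / 120.375 = 2.5079
  purple-stemmed potato-leaf: (45 − 40.125)² / 40.125 = 0.5923
  green-stemmed cut-leaf: (53 − 40.125)² / 40.125 = 4.1312
  green-stemmed potato-leaf: (13 − 13.375)² / 13.375 = 0.0105
χ² = 2.5079 + 0.5923 + 4.1312 + 0.0105 = 7.2419 ≈ 7.242

7.242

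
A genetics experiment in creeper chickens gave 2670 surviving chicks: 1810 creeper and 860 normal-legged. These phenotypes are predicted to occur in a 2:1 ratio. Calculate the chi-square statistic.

Expected counts for N = 2670 under a 2:1 ratio (total parts = 3):
  creeper: 2670 × 2/3 = 1780
  normal-legged: 2670 × 1/3 = 890
χ² = Σ (O − E)² / E
  creeper: (1810 − 1780)² / 1780 = 0.5056
  normal-legged: (860 − 890)² / 890 = 1.0112
χ² = 0.5056 + 1.0112 = 1.5168 ≈ 1.517

1.517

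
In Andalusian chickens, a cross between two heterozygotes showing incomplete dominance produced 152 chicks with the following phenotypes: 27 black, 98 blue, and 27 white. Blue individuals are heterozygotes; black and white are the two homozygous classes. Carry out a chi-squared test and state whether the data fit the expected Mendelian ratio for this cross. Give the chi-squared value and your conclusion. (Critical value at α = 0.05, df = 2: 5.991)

With incomplete dominance, a heterozygote × heterozygote cross gives a 1:2:1 phenotypic ratio.
Expected counts for N = 152 under a 1:2:1 ratio (total parts = 4):
  black: 152 × 1/4 = 38
  blue: 152 × 2/4 = 76
  white: 152 × 1/4 = 38
χ² = Σ (O − E)² / E
  black: (27 − 38)² / 38 = 3.1842
  blue: (98 − 76)² / 76 = 6.3684
  white: (27 − 38)² / 38 = 3.1842
χ² = 3.1842 + 6.3684 + 3.1842 = 12.7368 ≈ 12.737
Degrees of freedom = 3 − 1 = 2; critical value at α = 0.05 is 5.991.
Since 12.737 > 5.991, we reject the null hypothesis — the data do not fit the 1:2:1 ratio.

12.737; not consistent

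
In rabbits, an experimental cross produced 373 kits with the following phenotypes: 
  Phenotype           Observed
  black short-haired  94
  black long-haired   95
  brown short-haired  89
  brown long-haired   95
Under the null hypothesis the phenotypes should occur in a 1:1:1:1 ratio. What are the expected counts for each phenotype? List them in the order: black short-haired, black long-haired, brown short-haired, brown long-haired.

Expected counts for N = 373 under a 1:1:1:1 ratio (total parts = 4):
  black short-haired: 373 × 1/4 = 93.25
  black long-haired: 373 × 1/4 = 93.25
  brown short-haired: 373 × 1/4 = 93.25
  brown long-haired: 373 × 1/4 = 93.25

93.25, 93.25, 93.25, 93.25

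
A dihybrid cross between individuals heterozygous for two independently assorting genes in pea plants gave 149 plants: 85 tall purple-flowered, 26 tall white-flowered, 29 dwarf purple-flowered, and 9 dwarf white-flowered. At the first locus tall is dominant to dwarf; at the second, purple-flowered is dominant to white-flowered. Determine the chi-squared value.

0.202

A dihybrid F₂ with independent assortment and complete dominance at both loci gives a 9:3:3:1 phenotypic ratio.
The 9:3:3:1 ratio has 16 parts, so with N = 149 the expected counts are:
  tall purple-flowered: 149 × 9/16 = 83.8125
  tall white-flowered: 149 × 3/16 = 27.9375
  dwarf purple-flowered: 149 × 3/16 = 27.9375
  dwarf white-flowered: 149 × 1/16 = 9.3125
χ² = Σ (O − E)² / E
  tall purple-flowered: (85 − 83.8125)² / 83.8125 = 0.0168
  tall white-flowered: (26 − 27.9375)² / 27.9375 = 0.1344
  dwarf purple-flowered: (29 − 27.9375)² / 27.9375 = 0.0404
  dwarf white-flowered: (9 − 9.3125)² / 9.3125 = 0.0105
χ² = 0.0168 + 0.1344 + 0.0404 + 0.0105 = 0.2021 ≈ 0.202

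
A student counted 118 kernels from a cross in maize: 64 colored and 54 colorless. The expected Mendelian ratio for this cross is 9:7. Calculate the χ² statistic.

Expected counts for N = 118 under a 9:7 ratio (total parts = 16):
  colored: 118 × 9/16 = 66.375
  colorless: 118 × 7/16 = 51.625
χ² = Σ (O − E)² / E
  colored: (64 − 66.375)² / 66.375 = 0.0850
  colorless: (54 − 51.625)² / 51.625 = 0.1093
χ² = 0.0850 + 0.1093 = 0.1943 ≈ 0.194

0.194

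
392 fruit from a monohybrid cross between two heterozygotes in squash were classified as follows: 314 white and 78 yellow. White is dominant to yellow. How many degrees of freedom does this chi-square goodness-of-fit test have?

1

For a monohybrid cross between heterozygotes with complete dominance, the expected phenotypic ratio is 3:1.
A goodness-of-fit test with 2 phenotype classes has df = 2 − 1 = 1.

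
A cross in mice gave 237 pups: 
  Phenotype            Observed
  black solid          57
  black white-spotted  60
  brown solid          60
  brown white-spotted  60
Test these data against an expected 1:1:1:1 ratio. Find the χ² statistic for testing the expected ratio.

Under the 1:1:1:1 hypothesis (Σ ratio = 4, N = 237):
  black solid: 237 × 1/4 = 59.25
  black white-spotted: 237 × 1/4 = 59.25
  brown solid: 237 × 1/4 = 59.25
  brown white-spotted: 237 × 1/4 = 59.25
χ² = Σ (O − E)² / E
  black solid: (57 − 59.25)² / 59.25 = 0.0854
  black white-spotted: (60 − 59.25)² / 59.25 = 0.0095
  brown solid: (60 − 59.25)² / 59.25 = 0.0095
  brown white-spotted: (60 − 59.25)² / 59.25 = 0.0095
χ² = 0.0854 + 0.0095 + 0.0095 + 0.0095 = 0.1139 ≈ 0.114

0.114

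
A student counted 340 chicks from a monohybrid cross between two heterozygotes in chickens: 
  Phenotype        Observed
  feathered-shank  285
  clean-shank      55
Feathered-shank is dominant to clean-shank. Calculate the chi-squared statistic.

14.118

For a monohybrid cross between heterozygotes with complete dominance, the expected phenotypic ratio is 3:1.
Under the 3:1 hypothesis (Σ ratio = 4, N = 340):
  feathered-shank: 340 × 3/4 = 255
  clean-shank: 340 × 1/4 = 85
χ² = Σ (O − E)² / E
  feathered-shank: (285 − 255)² / 255 = 3.5294
  clean-shank: (55 − 85)² / 85 = 10.5882
χ² = 3.5294 + 10.5882 = 14.1176 ≈ 14.118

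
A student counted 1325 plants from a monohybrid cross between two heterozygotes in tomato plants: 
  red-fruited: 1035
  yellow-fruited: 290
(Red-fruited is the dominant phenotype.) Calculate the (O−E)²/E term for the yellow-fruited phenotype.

For a monohybrid cross between heterozygotes with complete dominance, the expected phenotypic ratio is 3:1.
Total ratio parts = 4. Expected numbers out of 1325:
  red-fruited: 1325 × 3/4 = 993.75
  yellow-fruited: 1325 × 1/4 = 331.25
Contribution of yellow-fruited: (290 − 331.25)² / 331.25 = 5.1368

5.137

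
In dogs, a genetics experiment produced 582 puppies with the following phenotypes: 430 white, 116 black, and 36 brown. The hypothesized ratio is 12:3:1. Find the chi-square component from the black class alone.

0.433

Expected counts for N = 582 under a 12:3:1 ratio (total parts = 16):
  white: 582 × 12/16 = 436.5
  black: 582 × 3/16 = 109.125
  brown: 582 × 1/16 = 36.375
Contribution of black: (116 − 109.125)² / 109.125 = 0.4331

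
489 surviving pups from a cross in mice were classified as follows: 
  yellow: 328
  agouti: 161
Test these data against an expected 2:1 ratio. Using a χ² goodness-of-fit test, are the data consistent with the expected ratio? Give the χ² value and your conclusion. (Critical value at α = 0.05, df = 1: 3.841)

Total ratio parts = 3. Expected numbers out of 489:
  yellow: 489 × 2/3 = 326
  agouti: 489 × 1/3 = 163
χ² = Σ (O − E)² / E
  yellow: (328 − 326)² / 326 = 0.0123
  agouti: (161 − 163)² / 163 = 0.0245
χ² = 0.0123 + 0.0245 = 0.0368 ≈ 0.037
Degrees of freedom = 2 − 1 = 1; critical value at α = 0.05 is 3.841.
Since 0.037 < 3.841, we fail to reject the null hypothesis — the data are consistent with the 2:1 ratio.

0.037; consistent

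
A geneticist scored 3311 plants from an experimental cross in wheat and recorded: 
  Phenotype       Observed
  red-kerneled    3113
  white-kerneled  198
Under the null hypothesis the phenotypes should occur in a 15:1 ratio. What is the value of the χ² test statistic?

Expected counts for N = 3311 under a 15:1 ratio (total parts = 16):
  red-kerneled: 3311 × 15/16 = 3104.0625
  white-kerneled: 3311 × 1/16 = 206.9375
χ² = Σ (O − E)² / E
  red-kerneled: (3113 − 3104.0625)² / 3104.0625 = 0.0257
  white-kerneled: (198 − 206.9375)² / 206.9375 = 0.3860
χ² = 0.0257 + 0.3860 = 0.4117 ≈ 0.412

0.412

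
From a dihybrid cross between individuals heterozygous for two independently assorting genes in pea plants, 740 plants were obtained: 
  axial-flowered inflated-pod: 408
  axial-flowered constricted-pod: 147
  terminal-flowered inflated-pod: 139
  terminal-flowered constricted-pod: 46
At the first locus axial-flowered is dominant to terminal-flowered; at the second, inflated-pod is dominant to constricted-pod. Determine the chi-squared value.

A dihybrid F₂ with independent assortment and complete dominance at both loci gives a 9:3:3:1 phenotypic ratio.
Under the 9:3:3:1 hypothesis (Σ ratio = 16, N = 740):
  axial-flowered inflated-pod: 740 × 9/16 = 416.25
  axial-flowered constricted-pod: 740 × 3/16 = 138.75
  terminal-flowered inflated-pod: 740 × 3/16 = 138.75
  terminal-flowered constricted-pod: 740 × 1/16 = 46.25
χ² = Σ (O − E)² / E
  axial-flowered inflated-pod: (408 − 416.25)² / 416.25 = 0.1635
  axial-flowered constricted-pod: (147 − 138.75)² / 138.75 = 0.4905
  terminal-flowered inflated-pod: (139 − 138.75)² / 138.75 = 0.0005
  terminal-flowered constricted-pod: (46 − 46.25)² / 46.25 = 0.0014
χ² = 0.1635 + 0.4905 + 0.0005 + 0.0014 = 0.6559 ≈ 0.656

0.656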